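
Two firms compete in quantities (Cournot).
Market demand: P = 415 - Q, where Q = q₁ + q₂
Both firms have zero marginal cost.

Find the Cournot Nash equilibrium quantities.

q₁* = q₂* = 138.33; P* = 138.33

Work:
Profit: π_i = P·q_i = (a - q_i - q_j)·q_i
FOC: ∂π_i/∂q_i = a - 2q_i - q_j = 0
Reaction function: q_i = (415 - q_j)/2
Symmetry: q* = 415/3 = 138.33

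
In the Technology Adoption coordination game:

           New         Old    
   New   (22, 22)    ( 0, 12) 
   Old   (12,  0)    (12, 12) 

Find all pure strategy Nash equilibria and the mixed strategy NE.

Pure NE: (New, New) and (Old, Old); Mixed NE: p = 0.5455, q = 0.5455

Work:
Check pure NE:
(New, New): (22, 22) - no unilateral deviation beneficial
(Old, Old): (12, 12) - no unilateral deviation beneficial
Mixed NE: P1 plays New with p = 0.5455, P2 plays New with q = 0.5455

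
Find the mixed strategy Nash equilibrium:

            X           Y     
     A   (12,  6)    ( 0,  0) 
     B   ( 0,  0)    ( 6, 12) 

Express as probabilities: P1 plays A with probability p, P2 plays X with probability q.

p = 0.6667, q = 0.3333

Work:
Find probabilities that make opponent indifferent:
P2 chooses q to make P1 indifferent between A and B
P1 chooses p to make P2 indifferent between X and Y
Mixed NE: P1 plays (A: 0.6667, B: 0.3333), P2 plays (X: 0.3333, Y: 0.6667)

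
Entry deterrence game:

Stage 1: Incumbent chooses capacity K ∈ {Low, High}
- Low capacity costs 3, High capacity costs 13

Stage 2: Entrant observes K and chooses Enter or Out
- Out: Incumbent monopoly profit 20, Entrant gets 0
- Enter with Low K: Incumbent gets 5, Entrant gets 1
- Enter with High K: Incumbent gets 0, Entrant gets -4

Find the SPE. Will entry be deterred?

SPE: (High, Enter|Low, Out|High); Entry deterred. Incumbent net profit = 7

Work:
After Low K: Entrant enters (1 > 0)
After High K: Entrant stays out (-4 < 0)
Incumbent: Low → 5−3=2, High → 20−13=7
Incumbent chooses High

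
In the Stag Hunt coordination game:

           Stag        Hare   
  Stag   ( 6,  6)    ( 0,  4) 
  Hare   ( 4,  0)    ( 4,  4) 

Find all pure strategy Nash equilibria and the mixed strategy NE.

Pure NE: (Stag, Stag) and (Hare, Hare); Mixed NE: p = 0.6667, q = 0.6667

Work:
Check pure NE:
(Stag, Stag): (6, 6) - no unilateral deviation beneficial
(Hare, Hare): (4, 4) - no unilateral deviation beneficial
Mixed NE: P1 plays Stag with p = 0.6667, P2 plays Stag with q = 0.6667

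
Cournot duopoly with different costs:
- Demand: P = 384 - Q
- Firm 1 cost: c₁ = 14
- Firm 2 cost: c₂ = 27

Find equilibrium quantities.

q₁* = 127.67, q₂* = 114.67

Work:
Reaction: q₁ = (384 - 14 - q₂)/2
Reaction: q₂ = (384 - 27 - q₁)/2
Solve simultaneously:
q₁* = (384 - 2×14 + 27)/3 = 127.67
q₂* = (384 - 2×27 + 14)/3 = 114.67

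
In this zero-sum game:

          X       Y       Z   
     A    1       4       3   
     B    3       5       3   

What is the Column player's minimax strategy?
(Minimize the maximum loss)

Column should play X or Z (all achieve the minimum), value = 3

Work:
Column player minimizes Row's maximum payoff:
Column X: max payoff to Row = 3
Column Y: max payoff to Row = 5
Column Z: max payoff to Row = 3
Minimum is 3, achieved by columns X, Z (tied).
Each of X or Z is a minimax strategy.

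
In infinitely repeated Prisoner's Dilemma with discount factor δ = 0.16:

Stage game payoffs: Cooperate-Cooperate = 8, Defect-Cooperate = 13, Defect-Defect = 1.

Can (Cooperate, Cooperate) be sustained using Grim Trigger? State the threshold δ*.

δ* = 0.4167; since δ = 0.16 < 0.4167, cooperation cannot be sustained

Work:
For Grim Trigger:
Cooperate forever: 8/(1-δ)
Defect then punished: 13 + 1·δ/(1-δ)
Need: 8/(1-δ) ≥ 13 + 1·δ/(1-δ)
Solving: δ ≥ (T-R)/(T-P) = (13-8)/(13-1) = 0.4167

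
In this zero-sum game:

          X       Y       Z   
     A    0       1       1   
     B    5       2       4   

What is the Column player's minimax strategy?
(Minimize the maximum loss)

Column should play Y, value = 2

Work:
Column player minimizes Row's maximum payoff:
Column X: max payoff to Row = 5
Column Y: max payoff to Row = 2
Column Z: max payoff to Row = 4
Minimum is 2, achieved by column Y.
Minimax strategy: Y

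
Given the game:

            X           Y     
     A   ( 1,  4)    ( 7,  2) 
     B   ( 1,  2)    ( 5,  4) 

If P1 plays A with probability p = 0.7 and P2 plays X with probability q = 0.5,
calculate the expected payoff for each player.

E[P1] = 3.7, E[P2] = 3.0

Work:
E[P1] = p·q·π₁(A,X) + p·(1-q)·π₁(A,Y) + (1-p)·q·π₁(B,X) + (1-p)·(1-q)·π₁(B,Y)
= 0.7·0.5·1 + 0.7·0.5·7 + 0.3·0.5·1 + 0.3·0.5·5
= 3.7

E[P2] = 3.0 (similar calculation)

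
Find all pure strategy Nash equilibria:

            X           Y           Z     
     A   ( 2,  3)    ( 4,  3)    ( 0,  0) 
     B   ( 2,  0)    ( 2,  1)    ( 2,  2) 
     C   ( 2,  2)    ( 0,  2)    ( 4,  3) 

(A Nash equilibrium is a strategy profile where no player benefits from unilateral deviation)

Nash equilibrium: (A, X), (A, Y), (C, Z)

Work:
Best responses:
  P1 vs X: payoffs [2, 2, 2] → best response A/B/C (payoff 2)
  P1 vs Y: payoffs [4, 2, 0] → best response A (payoff 4)
  P1 vs Z: payoffs [0, 2, 4] → best response C (payoff 4)
  P2 vs A: payoffs [3, 3, 0] → best response X/Y (payoff 3)
  P2 vs B: payoffs [0, 1, 2] → best response Z (payoff 2)
  P2 vs C: payoffs [2, 2, 3] → best response Z (payoff 3)
Mutual best responses: (A,X), (A,Y), (C,Z) → Nash equilibria.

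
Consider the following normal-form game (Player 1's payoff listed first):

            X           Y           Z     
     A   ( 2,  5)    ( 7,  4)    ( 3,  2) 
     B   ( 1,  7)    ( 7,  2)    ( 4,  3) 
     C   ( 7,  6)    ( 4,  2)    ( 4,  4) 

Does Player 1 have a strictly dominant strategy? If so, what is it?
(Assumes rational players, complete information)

No strictly dominant strategy exists for Player 1

Work:
A strategy strictly dominates another if it gives a strictly higher payoff against every opponent action. Compare each pair of P1's strategies column-by-column:
  A vs B: [2 vs 1, 7 vs 7, 3 vs 4] → A does not strictly dominate B (column Y: 7 ≤ 7)
  A vs C: [2 vs 7, 7 vs 4, 3 vs 4] → A does not strictly dominate C (column X: 2 ≤ 7)
  B vs A: [1 vs 2, 7 vs 7, 4 vs 3] → B does not strictly dominate A (column X: 1 ≤ 2)
  B vs C: [1 vs 7, 7 vs 4, 4 vs 4] → B does not strictly dominate C (column X: 1 ≤ 7)
  C vs A: [7 vs 2, 4 vs 7, 4 vs 3] → C does not strictly dominate A (column Y: 4 ≤ 7)
  C vs B: [7 vs 1, 4 vs 7, 4 vs 4] → C does not strictly dominate B (column Y: 4 ≤ 7)
No single strategy strictly dominates all others → no strictly dominant strategy.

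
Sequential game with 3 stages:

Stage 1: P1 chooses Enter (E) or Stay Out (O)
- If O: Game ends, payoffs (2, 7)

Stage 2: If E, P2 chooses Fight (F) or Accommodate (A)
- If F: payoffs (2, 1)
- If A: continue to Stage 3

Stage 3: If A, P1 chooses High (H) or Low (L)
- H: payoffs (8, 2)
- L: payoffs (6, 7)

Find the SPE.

SPE: (E, A, H); Outcome (8, 2)

Work:
Stage 3: P1 chooses H (8 vs 6)
Stage 2: P2: F->1, A->2 (anticipating H). Choose A
Stage 1: P1: O->2, E->8 (anticipating A, H). Choose E
SPE path: E -> A -> H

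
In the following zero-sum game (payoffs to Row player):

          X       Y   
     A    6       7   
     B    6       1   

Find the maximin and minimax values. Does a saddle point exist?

Maximin = 6, Minimax = 6, Saddle: True

Work:
Row minimums: [6, 1] → maximin = 6
Column maximums: [6, 7] → minimax = 6
Saddle point exists! Game value = 6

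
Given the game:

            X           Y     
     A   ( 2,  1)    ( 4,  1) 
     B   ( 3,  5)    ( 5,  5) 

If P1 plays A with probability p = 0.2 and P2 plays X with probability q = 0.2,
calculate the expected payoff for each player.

E[P1] = 4.4, E[P2] = 4.2

Work:
E[P1] = p·q·π₁(A,X) + p·(1-q)·π₁(A,Y) + (1-p)·q·π₁(B,X) + (1-p)·(1-q)·π₁(B,Y)
= 0.2·0.2·2 + 0.2·0.8·4 + 0.8·0.2·3 + 0.8·0.8·5
= 4.4

E[P2] = 4.2 (similar calculation)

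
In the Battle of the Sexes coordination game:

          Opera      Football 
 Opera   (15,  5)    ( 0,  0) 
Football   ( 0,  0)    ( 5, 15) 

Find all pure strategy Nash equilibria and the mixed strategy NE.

Pure NE: (Opera, Opera) and (Football, Football); Mixed NE: p = 0.75, q = 0.25

Work:
Check pure NE:
(Opera, Opera): (15, 5) - no unilateral deviation beneficial
(Football, Football): (5, 15) - no unilateral deviation beneficial
Mixed NE: P1 plays Opera with p = 0.75, P2 plays Opera with q = 0.25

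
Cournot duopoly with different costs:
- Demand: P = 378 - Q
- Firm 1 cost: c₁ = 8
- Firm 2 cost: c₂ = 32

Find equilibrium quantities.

q₁* = 131.33, q₂* = 107.33

Work:
Reaction: q₁ = (378 - 8 - q₂)/2
Reaction: q₂ = (378 - 32 - q₁)/2
Solve simultaneously:
q₁* = (378 - 2×8 + 32)/3 = 131.33
q₂* = (378 - 2×32 + 8)/3 = 107.33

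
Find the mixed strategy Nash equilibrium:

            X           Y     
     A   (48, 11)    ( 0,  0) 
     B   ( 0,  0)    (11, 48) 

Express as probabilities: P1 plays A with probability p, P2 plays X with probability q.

p = 0.8136, q = 0.1864

Work:
Find probabilities that make opponent indifferent:
P2 chooses q to make P1 indifferent between A and B
P1 chooses p to make P2 indifferent between X and Y
Mixed NE: P1 plays (A: 0.8136, B: 0.1864), P2 plays (X: 0.1864, Y: 0.8136)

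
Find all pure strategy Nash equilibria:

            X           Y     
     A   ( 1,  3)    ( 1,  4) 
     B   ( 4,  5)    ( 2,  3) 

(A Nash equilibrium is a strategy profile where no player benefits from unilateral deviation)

Nash equilibrium: (B, X)

Work:
Best responses:
  P1 vs X: payoffs [1, 4] → best response B (payoff 4)
  P1 vs Y: payoffs [1, 2] → best response B (payoff 2)
  P2 vs A: payoffs [3, 4] → best response Y (payoff 4)
  P2 vs B: payoffs [5, 3] → best response X (payoff 5)
Mutual best responses: (B,X) → Nash equilibria.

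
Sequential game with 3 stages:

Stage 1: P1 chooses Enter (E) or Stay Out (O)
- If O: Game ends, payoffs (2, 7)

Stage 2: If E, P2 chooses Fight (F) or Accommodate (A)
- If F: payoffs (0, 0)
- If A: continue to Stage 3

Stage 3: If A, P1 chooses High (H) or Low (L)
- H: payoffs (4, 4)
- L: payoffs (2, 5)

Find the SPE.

SPE: (E, A, H); Outcome (4, 4)

Work:
Stage 3: P1 chooses H (4 vs 2)
Stage 2: P2: F->0, A->4 (anticipating H). Choose A
Stage 1: P1: O->2, E->4 (anticipating A, H). Choose E
SPE path: E -> A -> H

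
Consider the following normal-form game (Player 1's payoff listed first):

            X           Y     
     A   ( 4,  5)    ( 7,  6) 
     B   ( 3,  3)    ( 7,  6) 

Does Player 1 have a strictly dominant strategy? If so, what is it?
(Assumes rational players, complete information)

No strictly dominant strategy exists for Player 1

Work:
A strategy strictly dominates another if it gives a strictly higher payoff against every opponent action. Compare each pair of P1's strategies column-by-column:
  A vs B: [4 vs 3, 7 vs 7] → A does not strictly dominate B (column Y: 7 ≤ 7)
  B vs A: [3 vs 4, 7 vs 7] → B does not strictly dominate A (column X: 3 ≤ 4)
No single strategy strictly dominates all others → no strictly dominant strategy.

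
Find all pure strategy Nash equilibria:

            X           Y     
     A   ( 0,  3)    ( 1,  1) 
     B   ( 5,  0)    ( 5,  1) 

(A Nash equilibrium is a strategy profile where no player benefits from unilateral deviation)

Nash equilibrium: (B, Y)

Work:
Best responses:
  P1 vs X: payoffs [0, 5] → best response B (payoff 5)
  P1 vs Y: payoffs [1, 5] → best response B (payoff 5)
  P2 vs A: payoffs [3, 1] → best response X (payoff 3)
  P2 vs B: payoffs [0, 1] → best response Y (payoff 1)
Mutual best responses: (B,Y) → Nash equilibria.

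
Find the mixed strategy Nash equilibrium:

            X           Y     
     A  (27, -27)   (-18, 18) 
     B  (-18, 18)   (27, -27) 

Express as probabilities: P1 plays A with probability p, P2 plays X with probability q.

p = 0.5, q = 0.5

Work:
Find probabilities that make opponent indifferent:
P2 chooses q to make P1 indifferent between A and B
P1 chooses p to make P2 indifferent between X and Y
Mixed NE: P1 plays (A: 0.5, B: 0.5), P2 plays (X: 0.5, Y: 0.5)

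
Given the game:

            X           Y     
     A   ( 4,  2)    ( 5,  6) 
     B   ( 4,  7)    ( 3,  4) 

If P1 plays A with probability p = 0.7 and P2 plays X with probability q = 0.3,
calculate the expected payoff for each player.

E[P1] = 4.28, E[P2] = 4.83

Work:
E[P1] = p·q·π₁(A,X) + p·(1-q)·π₁(A,Y) + (1-p)·q·π₁(B,X) + (1-p)·(1-q)·π₁(B,Y)
= 0.7·0.3·4 + 0.7·0.7·5 + 0.3·0.3·4 + 0.3·0.7·3
= 4.28

E[P2] = 4.83 (similar calculation)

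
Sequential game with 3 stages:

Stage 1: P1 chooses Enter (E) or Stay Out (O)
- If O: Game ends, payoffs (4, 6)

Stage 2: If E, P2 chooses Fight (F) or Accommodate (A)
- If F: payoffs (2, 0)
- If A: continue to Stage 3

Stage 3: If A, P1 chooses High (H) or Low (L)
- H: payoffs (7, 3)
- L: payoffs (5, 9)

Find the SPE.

SPE: (E, A, H); Outcome (7, 3)

Work:
Stage 3: P1 chooses H (7 vs 5)
Stage 2: P2: F->0, A->3 (anticipating H). Choose A
Stage 1: P1: O->4, E->7 (anticipating A, H). Choose E
SPE path: E -> A -> H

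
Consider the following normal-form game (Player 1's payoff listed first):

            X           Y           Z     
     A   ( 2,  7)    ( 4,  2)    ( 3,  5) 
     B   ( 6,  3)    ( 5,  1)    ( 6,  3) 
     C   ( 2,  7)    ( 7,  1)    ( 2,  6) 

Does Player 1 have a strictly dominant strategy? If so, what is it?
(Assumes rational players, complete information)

No strictly dominant strategy exists for Player 1

Work:
A strategy strictly dominates another if it gives a strictly higher payoff against every opponent action. Compare each pair of P1's strategies column-by-column:
  A vs B: [2 vs 6, 4 vs 5, 3 vs 6] → A does not strictly dominate B (column X: 2 ≤ 6)
  A vs C: [2 vs 2, 4 vs 7, 3 vs 2] → A does not strictly dominate C (column X: 2 ≤ 2)
  B vs A: [6 vs 2, 5 vs 4, 6 vs 3] → B strictly dominates A
  B vs C: [6 vs 2, 5 vs 7, 6 vs 2] → B does not strictly dominate C (column Y: 5 ≤ 7)
  C vs A: [2 vs 2, 7 vs 4, 2 vs 3] → C does not strictly dominate A (column X: 2 ≤ 2)
  C vs B: [2 vs 6, 7 vs 5, 2 vs 6] → C does not strictly dominate B (column X: 2 ≤ 6)
No single strategy strictly dominates all others → no strictly dominant strategy.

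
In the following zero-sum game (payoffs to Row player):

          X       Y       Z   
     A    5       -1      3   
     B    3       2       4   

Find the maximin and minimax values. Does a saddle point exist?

Maximin = 2, Minimax = 2, Saddle: True

Work:
Row minimums: [-1, 2] → maximin = 2
Column maximums: [5, 2, 4] → minimax = 2
Saddle point exists! Game value = 2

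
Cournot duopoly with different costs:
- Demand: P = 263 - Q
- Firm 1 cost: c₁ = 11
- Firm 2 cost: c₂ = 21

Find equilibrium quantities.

q₁* = 87.33, q₂* = 77.33

Work:
Reaction: q₁ = (263 - 11 - q₂)/2
Reaction: q₂ = (263 - 21 - q₁)/2
Solve simultaneously:
q₁* = (263 - 2×11 + 21)/3 = 87.33
q₂* = (263 - 2×21 + 11)/3 = 77.33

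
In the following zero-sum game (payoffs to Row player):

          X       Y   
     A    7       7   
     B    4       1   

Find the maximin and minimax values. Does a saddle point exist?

Maximin = 7, Minimax = 7, Saddle: True

Work:
Row minimums: [7, 1] → maximin = 7
Column maximums: [7, 7] → minimax = 7
Saddle point exists! Game value = 7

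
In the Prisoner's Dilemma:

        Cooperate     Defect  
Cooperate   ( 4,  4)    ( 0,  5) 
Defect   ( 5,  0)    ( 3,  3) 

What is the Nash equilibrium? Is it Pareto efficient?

(Defect, Defect) is NE; not Pareto efficient

Work:
Defect dominates Cooperate for both players:
If P2 cooperates: Defect (5) > Cooperate (4)
If P2 defects: Defect (3) > Cooperate (0)
NE: (Defect, Defect) with payoff (3, 3)
But (Cooperate, Cooperate) = (4, 4) Pareto dominates (3, 3)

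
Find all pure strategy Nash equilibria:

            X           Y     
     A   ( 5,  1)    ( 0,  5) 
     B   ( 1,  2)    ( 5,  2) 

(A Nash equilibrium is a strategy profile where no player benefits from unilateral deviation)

Nash equilibrium: (B, Y)

Work:
Best responses:
  P1 vs X: payoffs [5, 1] → best response A (payoff 5)
  P1 vs Y: payoffs [0, 5] → best response B (payoff 5)
  P2 vs A: payoffs [1, 5] → best response Y (payoff 5)
  P2 vs B: payoffs [2, 2] → best response X/Y (payoff 2)
Mutual best responses: (B,Y) → Nash equilibria.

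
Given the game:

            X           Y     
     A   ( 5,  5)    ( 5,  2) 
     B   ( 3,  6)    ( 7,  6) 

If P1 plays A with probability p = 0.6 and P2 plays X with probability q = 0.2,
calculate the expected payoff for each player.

E[P1] = 5.48, E[P2] = 3.96

Work:
E[P1] = p·q·π₁(A,X) + p·(1-q)·π₁(A,Y) + (1-p)·q·π₁(B,X) + (1-p)·(1-q)·π₁(B,Y)
= 0.6·0.2·5 + 0.6·0.8·5 + 0.4·0.2·3 + 0.4·0.8·7
= 5.48

E[P2] = 3.96 (similar calculation)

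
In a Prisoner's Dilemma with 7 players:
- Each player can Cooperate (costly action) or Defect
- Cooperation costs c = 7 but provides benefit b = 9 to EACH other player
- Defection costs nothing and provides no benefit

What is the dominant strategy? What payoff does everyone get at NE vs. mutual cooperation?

Dominant: Defect; NE payoff = 0; Coop payoff = 47

Work:
Defect dominates (saves cost c = 7, benefit to others is external)
NE: All defect → everyone gets 0
If all cooperate: each receives (6)×9 - 7 = 47
Social dilemma: 47 > 0 but NE gives 0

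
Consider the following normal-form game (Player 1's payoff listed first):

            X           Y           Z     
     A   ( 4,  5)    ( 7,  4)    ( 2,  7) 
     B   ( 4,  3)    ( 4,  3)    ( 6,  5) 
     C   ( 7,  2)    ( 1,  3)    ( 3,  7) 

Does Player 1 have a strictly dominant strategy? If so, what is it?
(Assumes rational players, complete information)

No strictly dominant strategy exists for Player 1

Work:
A strategy strictly dominates another if it gives a strictly higher payoff against every opponent action. Compare each pair of P1's strategies column-by-column:
  A vs B: [4 vs 4, 7 vs 4, 2 vs 6] → A does not strictly dominate B (column X: 4 ≤ 4)
  A vs C: [4 vs 7, 7 vs 1, 2 vs 3] → A does not strictly dominate C (column X: 4 ≤ 7)
  B vs A: [4 vs 4, 4 vs 7, 6 vs 2] → B does not strictly dominate A (column X: 4 ≤ 4)
  B vs C: [4 vs 7, 4 vs 1, 6 vs 3] → B does not strictly dominate C (column X: 4 ≤ 7)
  C vs A: [7 vs 4, 1 vs 7, 3 vs 2] → C does not strictly dominate A (column Y: 1 ≤ 7)
  C vs B: [7 vs 4, 1 vs 4, 3 vs 6] → C does not strictly dominate B (column Y: 1 ≤ 4)
No single strategy strictly dominates all others → no strictly dominant strategy.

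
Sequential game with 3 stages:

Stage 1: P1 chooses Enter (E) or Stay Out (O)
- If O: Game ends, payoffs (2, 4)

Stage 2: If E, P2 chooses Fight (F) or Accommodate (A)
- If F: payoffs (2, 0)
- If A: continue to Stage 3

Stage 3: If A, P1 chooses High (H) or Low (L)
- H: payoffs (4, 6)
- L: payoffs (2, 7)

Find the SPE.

SPE: (E, A, H); Outcome (4, 6)

Work:
Stage 3: P1 chooses H (4 vs 2)
Stage 2: P2: F->0, A->6 (anticipating H). Choose A
Stage 1: P1: O->2, E->4 (anticipating A, H). Choose E
SPE path: E -> A -> H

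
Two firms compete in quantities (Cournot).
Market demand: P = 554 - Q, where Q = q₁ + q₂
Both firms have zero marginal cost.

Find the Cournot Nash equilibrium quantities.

q₁* = q₂* = 184.67; P* = 184.67

Work:
Profit: π_i = P·q_i = (a - q_i - q_j)·q_i
FOC: ∂π_i/∂q_i = a - 2q_i - q_j = 0
Reaction function: q_i = (554 - q_j)/2
Symmetry: q* = 554/3 = 184.67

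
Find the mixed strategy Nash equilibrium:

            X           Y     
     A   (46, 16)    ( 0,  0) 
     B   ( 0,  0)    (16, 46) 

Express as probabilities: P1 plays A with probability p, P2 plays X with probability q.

p = 0.7419, q = 0.2581

Work:
Find probabilities that make opponent indifferent:
P2 chooses q to make P1 indifferent between A and B
P1 chooses p to make P2 indifferent between X and Y
Mixed NE: P1 plays (A: 0.7419, B: 0.2581), P2 plays (X: 0.2581, Y: 0.7419)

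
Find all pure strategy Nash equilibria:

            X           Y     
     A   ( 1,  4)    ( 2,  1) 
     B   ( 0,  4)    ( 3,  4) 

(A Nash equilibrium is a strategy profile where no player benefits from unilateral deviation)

Nash equilibrium: (A, X), (B, Y)

Work:
Best responses:
  P1 vs X: payoffs [1, 0] → best response A (payoff 1)
  P1 vs Y: payoffs [2, 3] → best response B (payoff 3)
  P2 vs A: payoffs [4, 1] → best response X (payoff 4)
  P2 vs B: payoffs [4, 4] → best response X/Y (payoff 4)
Mutual best responses: (A,X), (B,Y) → Nash equilibria.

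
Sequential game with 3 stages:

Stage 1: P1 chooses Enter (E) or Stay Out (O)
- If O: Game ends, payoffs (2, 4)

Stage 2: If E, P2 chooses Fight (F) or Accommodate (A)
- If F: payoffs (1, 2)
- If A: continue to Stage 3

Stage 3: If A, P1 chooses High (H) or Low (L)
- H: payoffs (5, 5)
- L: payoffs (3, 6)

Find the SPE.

SPE: (E, A, H); Outcome (5, 5)

Work:
Stage 3: P1 chooses H (5 vs 3)
Stage 2: P2: F->2, A->5 (anticipating H). Choose A
Stage 1: P1: O->2, E->5 (anticipating A, H). Choose E
SPE path: E -> A -> H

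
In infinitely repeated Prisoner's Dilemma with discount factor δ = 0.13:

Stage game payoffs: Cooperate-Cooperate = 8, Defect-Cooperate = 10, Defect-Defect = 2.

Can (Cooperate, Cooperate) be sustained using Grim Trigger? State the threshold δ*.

δ* = 0.25; since δ = 0.13 < 0.25, cooperation cannot be sustained

Work:
For Grim Trigger:
Cooperate forever: 8/(1-δ)
Defect then punished: 10 + 2·δ/(1-δ)
Need: 8/(1-δ) ≥ 10 + 2·δ/(1-δ)
Solving: δ ≥ (T-R)/(T-P) = (10-8)/(10-2) = 0.25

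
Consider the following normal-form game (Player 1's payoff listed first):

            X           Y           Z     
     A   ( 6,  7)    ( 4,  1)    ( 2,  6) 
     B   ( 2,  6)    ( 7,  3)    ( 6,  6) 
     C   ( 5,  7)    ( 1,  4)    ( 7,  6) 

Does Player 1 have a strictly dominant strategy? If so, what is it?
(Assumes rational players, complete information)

No strictly dominant strategy exists for Player 1

Work:
A strategy strictly dominates another if it gives a strictly higher payoff against every opponent action. Compare each pair of P1's strategies column-by-column:
  A vs B: [6 vs 2, 4 vs 7, 2 vs 6] → A does not strictly dominate B (column Y: 4 ≤ 7)
  A vs C: [6 vs 5, 4 vs 1, 2 vs 7] → A does not strictly dominate C (column Z: 2 ≤ 7)
  B vs A: [2 vs 6, 7 vs 4, 6 vs 2] → B does not strictly dominate A (column X: 2 ≤ 6)
  B vs C: [2 vs 5, 7 vs 1, 6 vs 7] → B does not strictly dominate C (column X: 2 ≤ 5)
  C vs A: [5 vs 6, 1 vs 4, 7 vs 2] → C does not strictly dominate A (column X: 5 ≤ 6)
  C vs B: [5 vs 2, 1 vs 7, 7 vs 6] → C does not strictly dominate B (column Y: 1 ≤ 7)
No single strategy strictly dominates all others → no strictly dominant strategy.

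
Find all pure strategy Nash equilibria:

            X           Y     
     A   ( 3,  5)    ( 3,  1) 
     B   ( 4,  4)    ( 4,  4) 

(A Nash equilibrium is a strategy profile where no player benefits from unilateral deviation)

Nash equilibrium: (B, X), (B, Y)

Work:
Best responses:
  P1 vs X: payoffs [3, 4] → best response B (payoff 4)
  P1 vs Y: payoffs [3, 4] → best response B (payoff 4)
  P2 vs A: payoffs [5, 1] → best response X (payoff 5)
  P2 vs B: payoffs [4, 4] → best response X/Y (payoff 4)
Mutual best responses: (B,X), (B,Y) → Nash equilibria.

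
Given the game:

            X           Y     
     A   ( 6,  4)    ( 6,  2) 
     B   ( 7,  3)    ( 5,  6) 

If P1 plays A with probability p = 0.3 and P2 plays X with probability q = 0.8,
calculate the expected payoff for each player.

E[P1] = 6.42, E[P2] = 3.6

Work:
E[P1] = p·q·π₁(A,X) + p·(1-q)·π₁(A,Y) + (1-p)·q·π₁(B,X) + (1-p)·(1-q)·π₁(B,Y)
= 0.3·0.8·6 + 0.3·0.2·6 + 0.7·0.8·7 + 0.7·0.2·5
= 6.42

E[P2] = 3.6 (similar calculation)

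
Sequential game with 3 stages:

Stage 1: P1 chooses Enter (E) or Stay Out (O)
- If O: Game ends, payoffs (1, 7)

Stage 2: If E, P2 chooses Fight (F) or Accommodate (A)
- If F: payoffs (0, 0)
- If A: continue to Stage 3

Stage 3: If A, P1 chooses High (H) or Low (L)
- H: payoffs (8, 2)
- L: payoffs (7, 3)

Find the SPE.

SPE: (E, A, H); Outcome (8, 2)

Work:
Stage 3: P1 chooses H (8 vs 7)
Stage 2: P2: F->0, A->2 (anticipating H). Choose A
Stage 1: P1: O->1, E->8 (anticipating A, H). Choose E
SPE path: E -> A -> H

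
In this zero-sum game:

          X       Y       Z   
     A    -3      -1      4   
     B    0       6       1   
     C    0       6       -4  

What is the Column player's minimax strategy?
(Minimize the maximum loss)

Column should play X, value = 0

Work:
Column player minimizes Row's maximum payoff:
Column X: max payoff to Row = 0
Column Y: max payoff to Row = 6
Column Z: max payoff to Row = 4
Minimum is 0, achieved by column X.
Minimax strategy: X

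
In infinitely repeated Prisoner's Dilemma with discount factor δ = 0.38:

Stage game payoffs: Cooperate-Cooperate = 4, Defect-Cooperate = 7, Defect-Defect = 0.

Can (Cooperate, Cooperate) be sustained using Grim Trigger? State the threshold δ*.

δ* = 0.4286; since δ = 0.38 < 0.4286, cooperation cannot be sustained

Work:
For Grim Trigger:
Cooperate forever: 4/(1-δ)
Defect then punished: 7 + 0·δ/(1-δ)
Need: 4/(1-δ) ≥ 7 + 0·δ/(1-δ)
Solving: δ ≥ (T-R)/(T-P) = (7-4)/(7-0) = 0.4286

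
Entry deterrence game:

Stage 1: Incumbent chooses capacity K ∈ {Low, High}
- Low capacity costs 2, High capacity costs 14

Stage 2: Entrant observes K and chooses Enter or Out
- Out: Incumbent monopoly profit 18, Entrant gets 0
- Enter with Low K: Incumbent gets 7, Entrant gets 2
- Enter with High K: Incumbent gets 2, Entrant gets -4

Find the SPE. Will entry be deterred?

SPE: (Low, Enter|Low, Out|High); Entry not deterred. Incumbent net profit = 5, Entrant gets 2

Work:
After Low K: Entrant enters (2 > 0)
After High K: Entrant stays out (-4 < 0)
Incumbent: Low → 7−2=5, High → 18−14=4
Incumbent chooses Low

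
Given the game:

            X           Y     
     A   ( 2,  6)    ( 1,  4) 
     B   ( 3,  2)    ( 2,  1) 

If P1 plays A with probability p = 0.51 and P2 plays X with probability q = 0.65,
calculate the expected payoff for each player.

E[P1] = 2.14, E[P2] = 3.5115

Work:
E[P1] = p·q·π₁(A,X) + p·(1-q)·π₁(A,Y) + (1-p)·q·π₁(B,X) + (1-p)·(1-q)·π₁(B,Y)
= 0.51·0.65·2 + 0.51·0.35·1 + 0.49·0.65·3 + 0.49·0.35·2
= 2.14

E[P2] = 3.5115 (similar calculation)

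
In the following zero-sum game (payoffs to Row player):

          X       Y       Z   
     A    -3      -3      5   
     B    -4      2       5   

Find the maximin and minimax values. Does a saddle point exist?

Maximin = -3, Minimax = -3, Saddle: True

Work:
Row minimums: [-3, -4] → maximin = -3
Column maximums: [-3, 2, 5] → minimax = -3
Saddle point exists! Game value = -3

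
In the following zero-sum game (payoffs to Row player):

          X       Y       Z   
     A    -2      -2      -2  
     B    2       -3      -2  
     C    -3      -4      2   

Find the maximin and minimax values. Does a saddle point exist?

Maximin = -2, Minimax = -2, Saddle: True

Work:
Row minimums: [-2, -3, -4] → maximin = -2
Column maximums: [2, -2, 2] → minimax = -2
Saddle point exists! Game value = -2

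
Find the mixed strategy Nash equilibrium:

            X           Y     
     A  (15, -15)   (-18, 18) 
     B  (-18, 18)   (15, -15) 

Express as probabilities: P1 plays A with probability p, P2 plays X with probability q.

p = 0.5, q = 0.5

Work:
Find probabilities that make opponent indifferent:
P2 chooses q to make P1 indifferent between A and B
P1 chooses p to make P2 indifferent between X and Y
Mixed NE: P1 plays (A: 0.5, B: 0.5), P2 plays (X: 0.5, Y: 0.5)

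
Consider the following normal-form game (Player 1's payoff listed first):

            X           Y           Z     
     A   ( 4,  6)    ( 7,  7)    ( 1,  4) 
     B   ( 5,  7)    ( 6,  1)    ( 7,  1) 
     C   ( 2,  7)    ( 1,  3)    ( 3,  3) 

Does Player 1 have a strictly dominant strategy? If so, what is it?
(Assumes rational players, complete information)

No strictly dominant strategy exists for Player 1

Work:
A strategy strictly dominates another if it gives a strictly higher payoff against every opponent action. Compare each pair of P1's strategies column-by-column:
  A vs B: [4 vs 5, 7 vs 6, 1 vs 7] → A does not strictly dominate B (column X: 4 ≤ 5)
  A vs C: [4 vs 2, 7 vs 1, 1 vs 3] → A does not strictly dominate C (column Z: 1 ≤ 3)
  B vs A: [5 vs 4, 6 vs 7, 7 vs 1] → B does not strictly dominate A (column Y: 6 ≤ 7)
  B vs C: [5 vs 2, 6 vs 1, 7 vs 3] → B strictly dominates C
  C vs A: [2 vs 4, 1 vs 7, 3 vs 1] → C does not strictly dominate A (column X: 2 ≤ 4)
  C vs B: [2 vs 5, 1 vs 6, 3 vs 7] → C does not strictly dominate B (column X: 2 ≤ 5)
No single strategy strictly dominates all others → no strictly dominant strategy.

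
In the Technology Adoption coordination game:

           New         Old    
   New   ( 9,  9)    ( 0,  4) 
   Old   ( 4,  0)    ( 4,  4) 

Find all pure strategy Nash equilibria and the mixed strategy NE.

Pure NE: (New, New) and (Old, Old); Mixed NE: p = 0.4444, q = 0.4444

Work:
Check pure NE:
(New, New): (9, 9) - no unilateral deviation beneficial
(Old, Old): (4, 4) - no unilateral deviation beneficial
Mixed NE: P1 plays New with p = 0.4444, P2 plays New with q = 0.4444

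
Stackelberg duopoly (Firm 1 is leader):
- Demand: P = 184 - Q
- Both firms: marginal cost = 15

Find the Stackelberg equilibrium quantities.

q₁* (leader) = 84.5, q₂* (follower) = 42.25

Work:
Follower's reaction: q₂ = (a - c - q₁)/2
Leader substitutes: π₁ = q₁·(a - q₁ - (a-c-q₁)/2 - c)
FOC: q₁* = (184 - 15)/2 = 84.50
Then: q₂* = (184 - 15 - 84.5)/2 = 42.25
Leader has first-mover advantage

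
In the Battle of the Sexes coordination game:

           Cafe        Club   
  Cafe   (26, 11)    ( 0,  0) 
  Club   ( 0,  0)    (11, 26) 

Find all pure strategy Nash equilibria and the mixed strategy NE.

Pure NE: (Cafe, Cafe) and (Club, Club); Mixed NE: p = 0.7027, q = 0.2973

Work:
Check pure NE:
(Cafe, Cafe): (26, 11) - no unilateral deviation beneficial
(Club, Club): (11, 26) - no unilateral deviation beneficial
Mixed NE: P1 plays Cafe with p = 0.7027, P2 plays Cafe with q = 0.2973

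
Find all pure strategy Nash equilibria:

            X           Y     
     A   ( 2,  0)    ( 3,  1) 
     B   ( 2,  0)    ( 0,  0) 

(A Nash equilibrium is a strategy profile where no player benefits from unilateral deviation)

Nash equilibrium: (A, Y), (B, X)

Work:
Best responses:
  P1 vs X: payoffs [2, 2] → best response A/B (payoff 2)
  P1 vs Y: payoffs [3, 0] → best response A (payoff 3)
  P2 vs A: payoffs [0, 1] → best response Y (payoff 1)
  P2 vs B: payoffs [0, 0] → best response X/Y (payoff 0)
Mutual best responses: (A,Y), (B,X) → Nash equilibria.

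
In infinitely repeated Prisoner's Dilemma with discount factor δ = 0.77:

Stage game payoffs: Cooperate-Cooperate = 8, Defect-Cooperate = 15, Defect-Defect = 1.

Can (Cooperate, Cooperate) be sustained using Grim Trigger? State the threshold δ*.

δ* = 0.5; since δ = 0.77 ≥ 0.5, cooperation can be sustained

Work:
For Grim Trigger:
Cooperate forever: 8/(1-δ)
Defect then punished: 15 + 1·δ/(1-δ)
Need: 8/(1-δ) ≥ 15 + 1·δ/(1-δ)
Solving: δ ≥ (T-R)/(T-P) = (15-8)/(15-1) = 0.5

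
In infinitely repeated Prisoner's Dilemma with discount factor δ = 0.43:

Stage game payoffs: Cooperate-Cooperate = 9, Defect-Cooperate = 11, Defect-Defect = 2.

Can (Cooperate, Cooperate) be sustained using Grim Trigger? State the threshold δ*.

δ* = 0.2222; since δ = 0.43 ≥ 0.2222, cooperation can be sustained

Work:
For Grim Trigger:
Cooperate forever: 9/(1-δ)
Defect then punished: 11 + 2·δ/(1-δ)
Need: 9/(1-δ) ≥ 11 + 2·δ/(1-δ)
Solving: δ ≥ (T-R)/(T-P) = (11-9)/(11-2) = 0.2222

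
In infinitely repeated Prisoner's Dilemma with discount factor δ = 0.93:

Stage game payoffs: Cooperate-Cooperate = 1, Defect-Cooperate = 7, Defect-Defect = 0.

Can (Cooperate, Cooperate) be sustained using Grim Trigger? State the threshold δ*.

δ* = 0.8571; since δ = 0.93 ≥ 0.8571, cooperation can be sustained

Work:
For Grim Trigger:
Cooperate forever: 1/(1-δ)
Defect then punished: 7 + 0·δ/(1-δ)
Need: 1/(1-δ) ≥ 7 + 0·δ/(1-δ)
Solving: δ ≥ (T-R)/(T-P) = (7-1)/(7-0) = 0.8571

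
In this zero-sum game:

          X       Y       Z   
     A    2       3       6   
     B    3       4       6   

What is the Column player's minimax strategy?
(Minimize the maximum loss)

Column should play X, value = 3

Work:
Column player minimizes Row's maximum payoff:
Column X: max payoff to Row = 3
Column Y: max payoff to Row = 4
Column Z: max payoff to Row = 6
Minimum is 3, achieved by column X.
Minimax strategy: X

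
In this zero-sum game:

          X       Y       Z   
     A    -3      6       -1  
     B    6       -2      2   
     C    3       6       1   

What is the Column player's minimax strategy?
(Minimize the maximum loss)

Column should play Z, value = 2

Work:
Column player minimizes Row's maximum payoff:
Column X: max payoff to Row = 6
Column Y: max payoff to Row = 6
Column Z: max payoff to Row = 2
Minimum is 2, achieved by column Z.
Minimax strategy: Z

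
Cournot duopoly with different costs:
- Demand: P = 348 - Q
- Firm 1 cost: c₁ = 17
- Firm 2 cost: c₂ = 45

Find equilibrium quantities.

q₁* = 119.67, q₂* = 91.67

Work:
Reaction: q₁ = (348 - 17 - q₂)/2
Reaction: q₂ = (348 - 45 - q₁)/2
Solve simultaneously:
q₁* = (348 - 2×17 + 45)/3 = 119.67
q₂* = (348 - 2×45 + 17)/3 = 91.67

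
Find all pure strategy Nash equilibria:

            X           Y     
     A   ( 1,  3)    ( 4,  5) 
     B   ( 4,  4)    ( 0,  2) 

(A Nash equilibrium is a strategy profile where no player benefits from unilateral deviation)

Nash equilibrium: (A, Y), (B, X)

Work:
Best responses:
  P1 vs X: payoffs [1, 4] → best response B (payoff 4)
  P1 vs Y: payoffs [4, 0] → best response A (payoff 4)
  P2 vs A: payoffs [3, 5] → best response Y (payoff 5)
  P2 vs B: payoffs [4, 2] → best response X (payoff 4)
Mutual best responses: (A,Y), (B,X) → Nash equilibria.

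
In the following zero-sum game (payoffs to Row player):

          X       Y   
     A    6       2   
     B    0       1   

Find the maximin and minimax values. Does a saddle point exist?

Maximin = 2, Minimax = 2, Saddle: True

Work:
Row minimums: [2, 0] → maximin = 2
Column maximums: [6, 2] → minimax = 2
Saddle point exists! Game value = 2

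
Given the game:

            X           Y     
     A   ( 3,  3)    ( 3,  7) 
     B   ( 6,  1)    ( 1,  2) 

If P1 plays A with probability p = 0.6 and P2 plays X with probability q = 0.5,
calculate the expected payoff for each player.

E[P1] = 3.2, E[P2] = 3.6

Work:
E[P1] = p·q·π₁(A,X) + p·(1-q)·π₁(A,Y) + (1-p)·q·π₁(B,X) + (1-p)·(1-q)·π₁(B,Y)
= 0.6·0.5·3 + 0.6·0.5·3 + 0.4·0.5·6 + 0.4·0.5·1
= 3.2

E[P2] = 3.6 (similar calculation)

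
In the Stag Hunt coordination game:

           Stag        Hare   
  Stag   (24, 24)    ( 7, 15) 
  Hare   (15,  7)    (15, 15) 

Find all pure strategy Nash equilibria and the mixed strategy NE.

Pure NE: (Stag, Stag) and (Hare, Hare); Mixed NE: p = 0.4706, q = 0.4706

Work:
Check pure NE:
(Stag, Stag): (24, 24) - no unilateral deviation beneficial
(Hare, Hare): (15, 15) - no unilateral deviation beneficial
Mixed NE: P1 plays Stag with p = 0.4706, P2 plays Stag with q = 0.4706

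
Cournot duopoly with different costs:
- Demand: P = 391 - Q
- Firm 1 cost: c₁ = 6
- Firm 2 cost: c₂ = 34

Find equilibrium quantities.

q₁* = 137.67, q₂* = 109.67

Work:
Reaction: q₁ = (391 - 6 - q₂)/2
Reaction: q₂ = (391 - 34 - q₁)/2
Solve simultaneously:
q₁* = (391 - 2×6 + 34)/3 = 137.67
q₂* = (391 - 2×34 + 6)/3 = 109.67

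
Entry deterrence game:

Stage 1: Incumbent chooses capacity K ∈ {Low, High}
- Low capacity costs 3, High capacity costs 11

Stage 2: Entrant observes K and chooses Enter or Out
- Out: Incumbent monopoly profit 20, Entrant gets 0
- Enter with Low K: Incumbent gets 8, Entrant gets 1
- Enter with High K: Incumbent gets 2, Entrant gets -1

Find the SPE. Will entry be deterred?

SPE: (High, Enter|Low, Out|High); Entry deterred. Incumbent net profit = 9

Work:
After Low K: Entrant enters (1 > 0)
After High K: Entrant stays out (-1 < 0)
Incumbent: Low → 8−3=5, High → 20−11=9
Incumbent chooses High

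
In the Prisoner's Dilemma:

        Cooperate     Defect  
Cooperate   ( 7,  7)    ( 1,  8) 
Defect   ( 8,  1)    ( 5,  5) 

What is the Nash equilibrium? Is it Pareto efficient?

(Defect, Defect) is NE; not Pareto efficient

Work:
Defect dominates Cooperate for both players:
If P2 cooperates: Defect (8) > Cooperate (7)
If P2 defects: Defect (5) > Cooperate (1)
NE: (Defect, Defect) with payoff (5, 5)
But (Cooperate, Cooperate) = (7, 7) Pareto dominates (5, 5)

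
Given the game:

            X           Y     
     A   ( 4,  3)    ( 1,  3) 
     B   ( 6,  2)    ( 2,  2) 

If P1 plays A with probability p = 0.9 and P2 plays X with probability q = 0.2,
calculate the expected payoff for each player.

E[P1] = 1.72, E[P2] = 2.9

Work:
E[P1] = p·q·π₁(A,X) + p·(1-q)·π₁(A,Y) + (1-p)·q·π₁(B,X) + (1-p)·(1-q)·π₁(B,Y)
= 0.9·0.2·4 + 0.9·0.8·1 + 0.1·0.2·6 + 0.1·0.8·2
= 1.72

E[P2] = 2.9 (similar calculation)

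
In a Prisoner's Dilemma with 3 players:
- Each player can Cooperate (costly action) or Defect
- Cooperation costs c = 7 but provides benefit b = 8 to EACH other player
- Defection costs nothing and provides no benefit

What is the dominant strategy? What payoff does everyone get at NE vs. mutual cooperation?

Dominant: Defect; NE payoff = 0; Coop payoff = 9

Work:
Defect dominates (saves cost c = 7, benefit to others is external)
NE: All defect → everyone gets 0
If all cooperate: each receives (2)×8 - 7 = 9
Social dilemma: 9 > 0 but NE gives 0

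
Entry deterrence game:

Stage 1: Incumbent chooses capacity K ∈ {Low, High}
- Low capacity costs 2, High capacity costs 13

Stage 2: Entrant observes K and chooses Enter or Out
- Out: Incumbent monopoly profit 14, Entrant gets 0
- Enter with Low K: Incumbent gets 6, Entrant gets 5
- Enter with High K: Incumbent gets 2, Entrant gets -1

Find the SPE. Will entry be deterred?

SPE: (Low, Enter|Low, Out|High); Entry not deterred. Incumbent net profit = 4, Entrant gets 5

Work:
After Low K: Entrant enters (5 > 0)
After High K: Entrant stays out (-1 < 0)
Incumbent: Low → 6−2=4, High → 14−13=1
Incumbent chooses Low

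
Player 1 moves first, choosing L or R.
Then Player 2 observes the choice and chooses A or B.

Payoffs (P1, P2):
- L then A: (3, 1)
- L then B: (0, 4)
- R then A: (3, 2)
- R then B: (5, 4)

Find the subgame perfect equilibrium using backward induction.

P1 plays R, P2 plays B after L and B after R; Payoff (5, 4)

Work:
Backward induction:
After L: P2 chooses B → P1 gets 0
After R: P2 chooses B → P1 gets 5
P1 chooses R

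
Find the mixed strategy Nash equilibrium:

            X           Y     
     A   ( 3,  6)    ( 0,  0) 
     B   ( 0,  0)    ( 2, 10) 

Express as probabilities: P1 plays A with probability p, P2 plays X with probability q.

p = 0.625, q = 0.4

Work:
Find probabilities that make opponent indifferent:
P2 chooses q to make P1 indifferent between A and B
P1 chooses p to make P2 indifferent between X and Y
Mixed NE: P1 plays (A: 0.625, B: 0.375), P2 plays (X: 0.4, Y: 0.6)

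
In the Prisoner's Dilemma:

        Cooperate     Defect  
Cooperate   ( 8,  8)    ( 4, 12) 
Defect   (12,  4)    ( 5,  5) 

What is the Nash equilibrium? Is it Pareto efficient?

(Defect, Defect) is NE; not Pareto efficient

Work:
Defect dominates Cooperate for both players:
If P2 cooperates: Defect (12) > Cooperate (8)
If P2 defects: Defect (5) > Cooperate (4)
NE: (Defect, Defect) with payoff (5, 5)
But (Cooperate, Cooperate) = (8, 8) Pareto dominates (5, 5)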